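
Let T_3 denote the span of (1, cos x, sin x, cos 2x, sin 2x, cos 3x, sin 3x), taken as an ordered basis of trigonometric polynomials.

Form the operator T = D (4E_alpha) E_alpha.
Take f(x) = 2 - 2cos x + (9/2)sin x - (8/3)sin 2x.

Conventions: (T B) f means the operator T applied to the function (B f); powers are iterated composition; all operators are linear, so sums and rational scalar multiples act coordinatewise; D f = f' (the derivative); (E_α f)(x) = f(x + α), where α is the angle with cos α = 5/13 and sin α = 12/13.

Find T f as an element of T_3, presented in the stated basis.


the result is g(x) = -(1182/169)cos x - (3112/169)sin x + (15296/85683)cos 2x - (609280/28561)sin 2x

E_alpha f = 2 + (44/13)cos x + (93/26)sin x - (320/169)cos 2x + (952/507)sin 2x
E_alpha E_alpha f = 2 + (778/169)cos x - (591/338)sin x + (76160/28561)cos 2x + (1912/85683)sin 2x
(4E_alpha) E_alpha f = 8 + (3112/169)cos x - (1182/169)sin x + (304640/28561)cos 2x + (7648/85683)sin 2x
D (4E_alpha) E_alpha f = -(1182/169)cos x - (3112/169)sin x + (15296/85683)cos 2x - (609280/28561)sin 2x


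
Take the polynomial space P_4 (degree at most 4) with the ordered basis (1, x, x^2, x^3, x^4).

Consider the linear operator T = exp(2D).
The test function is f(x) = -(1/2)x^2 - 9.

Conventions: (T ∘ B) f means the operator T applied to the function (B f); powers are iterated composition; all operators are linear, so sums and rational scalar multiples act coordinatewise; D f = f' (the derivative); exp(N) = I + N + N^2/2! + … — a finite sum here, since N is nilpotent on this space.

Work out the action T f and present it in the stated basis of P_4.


order-1 term: -2x
order-2 term: -2
the series for exp(2D) f terminates at order 2
exp(2D) f = -(1/2)x^2 - 2x - 11

g(x) = -(1/2)x^2 - 2x - 11


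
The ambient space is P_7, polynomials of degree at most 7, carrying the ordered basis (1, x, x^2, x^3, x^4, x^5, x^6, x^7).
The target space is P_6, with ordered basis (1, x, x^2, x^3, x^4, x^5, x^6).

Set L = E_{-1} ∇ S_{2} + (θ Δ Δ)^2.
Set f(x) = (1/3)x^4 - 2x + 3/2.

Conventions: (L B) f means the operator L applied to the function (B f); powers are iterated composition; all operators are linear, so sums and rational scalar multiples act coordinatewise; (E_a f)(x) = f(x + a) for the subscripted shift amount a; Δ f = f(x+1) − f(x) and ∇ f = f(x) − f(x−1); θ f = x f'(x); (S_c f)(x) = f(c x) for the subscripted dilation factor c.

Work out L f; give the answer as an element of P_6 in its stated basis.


the result is g(x) = (64/3)x^3 - 96x^2 + (448/3)x - 84

S_{2} f = (16/3)x^4 - 4x + 3/2
∇ S_{2} f = (64/3)x^3 - 32x^2 + (64/3)x - 28/3
E_{-1} ∇ S_{2} f = (64/3)x^3 - 96x^2 + (448/3)x - 84
Δ f = (4/3)x^3 + 2x^2 + (4/3)x - 5/3
Δ Δ f = 4x^2 + 8x + 14/3
θ Δ Δ f = 8x^2 + 8x
Δ (θ Δ Δ) f = 16x + 16
Δ Δ (θ Δ Δ) f = 16
θ Δ Δ (θ Δ Δ) f = 0
(E_{-1} ∇ S_{2} + (θ Δ Δ)^2) f = (64/3)x^3 - 96x^2 + (448/3)x - 84


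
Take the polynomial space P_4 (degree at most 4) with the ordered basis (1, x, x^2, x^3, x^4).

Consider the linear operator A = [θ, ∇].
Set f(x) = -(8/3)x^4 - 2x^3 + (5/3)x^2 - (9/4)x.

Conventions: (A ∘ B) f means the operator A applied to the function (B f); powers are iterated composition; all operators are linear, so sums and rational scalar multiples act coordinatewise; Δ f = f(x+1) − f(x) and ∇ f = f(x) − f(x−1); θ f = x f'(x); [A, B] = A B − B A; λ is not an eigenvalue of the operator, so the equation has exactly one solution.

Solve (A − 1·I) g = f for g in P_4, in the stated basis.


write g with unknown coordinates in the stated basis and equate coefficients in (A − 1·I) g = f
solving from the highest basis element down gives g = (8/3)x^4 - (26/3)x^3 + (169/3)x^2 - (2333/12)x + 1375/4
check: A g = -(32/3)x^3 + 58x^2 - (590/3)x + 1375/4
so A g − 1·g = -(8/3)x^4 - 2x^3 + (5/3)x^2 - (9/4)x = f ✓

the image equals g(x) = (8/3)x^4 - (26/3)x^3 + (169/3)x^2 - (2333/12)x + 1375/4


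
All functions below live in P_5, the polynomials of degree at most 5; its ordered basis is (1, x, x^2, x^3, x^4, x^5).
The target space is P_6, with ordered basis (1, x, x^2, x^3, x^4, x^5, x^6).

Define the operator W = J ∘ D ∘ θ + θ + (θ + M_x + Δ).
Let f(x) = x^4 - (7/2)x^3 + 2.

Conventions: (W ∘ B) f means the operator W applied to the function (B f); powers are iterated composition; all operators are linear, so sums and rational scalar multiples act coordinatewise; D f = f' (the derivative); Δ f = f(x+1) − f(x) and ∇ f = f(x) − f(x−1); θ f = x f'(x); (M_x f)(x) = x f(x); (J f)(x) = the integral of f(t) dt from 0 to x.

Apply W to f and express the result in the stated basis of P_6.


θ f = 4x^4 - (21/2)x^3
D θ f = 16x^3 - (63/2)x^2
J D θ f = 4x^4 - (21/2)x^3
θ f = 4x^4 - (21/2)x^3
θ f = 4x^4 - (21/2)x^3
M_x f = x^5 - (7/2)x^4 + 2x
Δ f = 4x^3 - (9/2)x^2 - (13/2)x - 5/2
(θ + M_x + Δ) f = x^5 + (1/2)x^4 - (13/2)x^3 - (9/2)x^2 - (9/2)x - 5/2
(J ∘ D ∘ θ + θ + (θ + M_x + Δ)) f = x^5 + (17/2)x^4 - (55/2)x^3 - (9/2)x^2 - (9/2)x - 5/2

the result is g(x) = x^5 + (17/2)x^4 - (55/2)x^3 - (9/2)x^2 - (9/2)x - 5/2


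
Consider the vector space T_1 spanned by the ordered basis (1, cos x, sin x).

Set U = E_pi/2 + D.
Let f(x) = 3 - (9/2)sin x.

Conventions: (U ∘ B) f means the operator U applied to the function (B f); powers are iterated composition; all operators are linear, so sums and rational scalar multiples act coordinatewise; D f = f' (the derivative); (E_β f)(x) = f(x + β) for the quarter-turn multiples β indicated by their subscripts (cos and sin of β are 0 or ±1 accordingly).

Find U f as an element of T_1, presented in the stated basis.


g(x) = 3 - 9cos x

E_pi/2 f = 3 - (9/2)cos x
D f = -(9/2)cos x
(E_pi/2 + D) f = 3 - 9cos x


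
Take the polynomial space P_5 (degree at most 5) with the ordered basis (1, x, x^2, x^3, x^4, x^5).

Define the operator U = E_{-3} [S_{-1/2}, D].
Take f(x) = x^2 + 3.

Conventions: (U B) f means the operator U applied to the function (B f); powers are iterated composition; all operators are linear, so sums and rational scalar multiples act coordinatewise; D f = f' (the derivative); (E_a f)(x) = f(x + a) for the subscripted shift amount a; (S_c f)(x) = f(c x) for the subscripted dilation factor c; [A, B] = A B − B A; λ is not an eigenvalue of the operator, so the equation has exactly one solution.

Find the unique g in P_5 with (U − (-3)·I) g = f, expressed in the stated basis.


the result is g(x) = (1/3)x^2 + (1/6)x + 5/12

write g with unknown coordinates in the stated basis and equate coefficients in (U − (-3)·I) g = f
solving from the highest basis element down gives g = (1/3)x^2 + (1/6)x + 5/12
check: U g = -(1/2)x + 7/4
so U g − (-3)·g = x^2 + 3 = f ✓


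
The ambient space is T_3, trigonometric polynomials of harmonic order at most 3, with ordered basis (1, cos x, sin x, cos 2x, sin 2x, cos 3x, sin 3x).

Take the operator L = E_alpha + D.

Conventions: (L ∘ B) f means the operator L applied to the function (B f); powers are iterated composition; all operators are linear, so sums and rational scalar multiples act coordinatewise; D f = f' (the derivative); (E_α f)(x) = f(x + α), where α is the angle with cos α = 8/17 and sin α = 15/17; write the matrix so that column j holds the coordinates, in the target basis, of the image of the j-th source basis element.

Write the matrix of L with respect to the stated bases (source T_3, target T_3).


image of 1: 1
image of cos x: (8/17)cos x - (32/17)sin x
image of sin x: (32/17)cos x + (8/17)sin x
image of cos 2x: -(161/289)cos 2x - (818/289)sin 2x
image of sin 2x: (818/289)cos 2x - (161/289)sin 2x
image of cos 3x: -(4888/4913)cos 3x - (14244/4913)sin 3x
image of sin 3x: (14244/4913)cos 3x - (4888/4913)sin 3x
each image's coordinates form column j of the matrix

the matrix is [[1, 0, 0, 0, 0, 0, 0]; [0, 8/17, 32/17, 0, 0, 0, 0]; [0, -32/17, 8/17, 0, 0, 0, 0]; [0, 0, 0, -161/289, 818/289, 0, 0]; [0, 0, 0, -818/289, -161/289, 0, 0]; [0, 0, 0, 0, 0, -4888/4913, 14244/4913]; [0, 0, 0, 0, 0, -14244/4913, -4888/4913]] (rows listed top to bottom)


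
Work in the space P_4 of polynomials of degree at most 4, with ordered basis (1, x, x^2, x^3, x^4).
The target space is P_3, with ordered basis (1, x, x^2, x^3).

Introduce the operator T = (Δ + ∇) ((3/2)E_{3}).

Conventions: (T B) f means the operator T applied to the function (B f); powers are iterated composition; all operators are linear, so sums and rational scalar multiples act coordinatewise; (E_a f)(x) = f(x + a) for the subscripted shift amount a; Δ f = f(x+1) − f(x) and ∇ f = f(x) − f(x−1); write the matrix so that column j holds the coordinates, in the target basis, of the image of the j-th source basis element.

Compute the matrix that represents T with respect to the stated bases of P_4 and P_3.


image of 1: 0
image of x: 3
image of x^2: 6x + 18
image of x^3: 9x^2 + 54x + 84
image of x^4: 12x^3 + 108x^2 + 336x + 360
each image's coordinates form column j of the matrix

the matrix is [[0, 3, 18, 84, 360]; [0, 0, 6, 54, 336]; [0, 0, 0, 9, 108]; [0, 0, 0, 0, 12]] (rows listed top to bottom)


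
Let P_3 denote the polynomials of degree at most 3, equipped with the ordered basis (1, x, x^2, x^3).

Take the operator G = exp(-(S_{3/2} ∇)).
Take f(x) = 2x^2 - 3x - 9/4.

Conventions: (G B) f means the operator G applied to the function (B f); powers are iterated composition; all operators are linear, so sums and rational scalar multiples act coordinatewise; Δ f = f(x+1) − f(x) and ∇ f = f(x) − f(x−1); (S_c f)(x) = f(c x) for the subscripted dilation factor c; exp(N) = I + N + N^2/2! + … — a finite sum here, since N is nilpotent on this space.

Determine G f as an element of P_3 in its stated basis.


the image equals g(x) = 2x^2 - 9x + 23/4

order-1 term: -6x + 5
order-2 term: 3
the series for exp(-(S_{3/2} ∇)) f terminates at order 2
exp(-(S_{3/2} ∇)) f = 2x^2 - 9x + 23/4


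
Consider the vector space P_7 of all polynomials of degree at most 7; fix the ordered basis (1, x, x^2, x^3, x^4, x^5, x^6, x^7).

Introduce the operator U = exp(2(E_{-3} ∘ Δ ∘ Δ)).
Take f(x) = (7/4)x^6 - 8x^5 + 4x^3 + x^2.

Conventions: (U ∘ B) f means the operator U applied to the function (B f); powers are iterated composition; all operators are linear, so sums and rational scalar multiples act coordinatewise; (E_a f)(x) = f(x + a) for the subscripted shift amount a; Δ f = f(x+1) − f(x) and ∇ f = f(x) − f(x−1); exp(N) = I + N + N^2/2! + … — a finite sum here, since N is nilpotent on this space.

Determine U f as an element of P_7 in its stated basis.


the image equals g(x) = (7/4)x^6 - 8x^5 + 105x^4 - 1156x^3 + 5806x^2 - 19732x + 34835

order-1 term: 105x^4 - 1160x^3 + 4545x^2 - 7732x + 4895
order-2 term: 1260x^2 - 12000x + 28260
order-3 term: 1680
the series for exp(2(E_{-3} ∘ Δ ∘ Δ)) f terminates at order 3
exp(2(E_{-3} ∘ Δ ∘ Δ)) f = (7/4)x^6 - 8x^5 + 105x^4 - 1156x^3 + 5806x^2 - 19732x + 34835


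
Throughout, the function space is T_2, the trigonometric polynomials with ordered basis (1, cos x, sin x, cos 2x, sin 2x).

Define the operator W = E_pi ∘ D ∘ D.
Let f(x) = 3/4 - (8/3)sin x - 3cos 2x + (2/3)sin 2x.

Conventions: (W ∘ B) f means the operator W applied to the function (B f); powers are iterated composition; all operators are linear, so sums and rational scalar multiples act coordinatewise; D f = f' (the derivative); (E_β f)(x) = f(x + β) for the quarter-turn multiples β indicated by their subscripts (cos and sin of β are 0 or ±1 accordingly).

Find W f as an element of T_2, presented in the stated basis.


the image equals g(x) = -(8/3)sin x + 12cos 2x - (8/3)sin 2x

D f = -(8/3)cos x + (4/3)cos 2x + 6sin 2x
D D f = (8/3)sin x + 12cos 2x - (8/3)sin 2x
E_pi D D f = -(8/3)sin x + 12cos 2x - (8/3)sin 2x


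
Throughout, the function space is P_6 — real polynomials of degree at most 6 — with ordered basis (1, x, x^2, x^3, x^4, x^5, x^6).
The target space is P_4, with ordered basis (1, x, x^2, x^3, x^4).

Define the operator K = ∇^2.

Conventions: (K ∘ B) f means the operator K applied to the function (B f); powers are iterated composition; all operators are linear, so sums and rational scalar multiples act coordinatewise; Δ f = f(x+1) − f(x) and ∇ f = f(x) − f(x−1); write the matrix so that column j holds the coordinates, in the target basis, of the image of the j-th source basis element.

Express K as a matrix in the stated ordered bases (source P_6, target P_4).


the matrix is [[0, 0, 2, -6, 14, -30, 62]; [0, 0, 0, 6, -24, 70, -180]; [0, 0, 0, 0, 12, -60, 210]; [0, 0, 0, 0, 0, 20, -120]; [0, 0, 0, 0, 0, 0, 30]] (rows listed top to bottom)

image of 1: 0
image of x: 0
image of x^2: 2
image of x^3: 6x - 6
image of x^4: 12x^2 - 24x + 14
image of x^5: 20x^3 - 60x^2 + 70x - 30
image of x^6: 30x^4 - 120x^3 + 210x^2 - 180x + 62
each image's coordinates form column j of the matrix


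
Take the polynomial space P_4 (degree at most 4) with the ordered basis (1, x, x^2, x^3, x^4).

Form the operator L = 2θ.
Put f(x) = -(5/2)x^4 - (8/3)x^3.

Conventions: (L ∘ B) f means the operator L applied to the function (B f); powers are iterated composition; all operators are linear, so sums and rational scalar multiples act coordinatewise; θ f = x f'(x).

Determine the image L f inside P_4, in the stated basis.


θ f = -10x^4 - 8x^3
(2θ) f = -20x^4 - 16x^3

the result is g(x) = -20x^4 - 16x^3


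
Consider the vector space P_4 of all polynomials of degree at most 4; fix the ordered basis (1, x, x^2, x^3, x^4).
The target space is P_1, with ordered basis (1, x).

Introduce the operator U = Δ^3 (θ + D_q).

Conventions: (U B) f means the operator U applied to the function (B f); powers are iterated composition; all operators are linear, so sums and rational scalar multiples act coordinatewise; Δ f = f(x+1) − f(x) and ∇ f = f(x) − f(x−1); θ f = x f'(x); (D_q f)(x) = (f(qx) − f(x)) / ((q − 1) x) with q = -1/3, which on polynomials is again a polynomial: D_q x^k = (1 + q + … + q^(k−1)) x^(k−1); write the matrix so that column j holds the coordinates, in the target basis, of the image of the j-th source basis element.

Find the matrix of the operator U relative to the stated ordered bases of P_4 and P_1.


image of 1: 0
image of x: 0
image of x^2: 0
image of x^3: 18
image of x^4: 96x + 1336/9
each image's coordinates form column j of the matrix

the matrix is [[0, 0, 0, 18, 1336/9]; [0, 0, 0, 0, 96]] (rows listed top to bottom)


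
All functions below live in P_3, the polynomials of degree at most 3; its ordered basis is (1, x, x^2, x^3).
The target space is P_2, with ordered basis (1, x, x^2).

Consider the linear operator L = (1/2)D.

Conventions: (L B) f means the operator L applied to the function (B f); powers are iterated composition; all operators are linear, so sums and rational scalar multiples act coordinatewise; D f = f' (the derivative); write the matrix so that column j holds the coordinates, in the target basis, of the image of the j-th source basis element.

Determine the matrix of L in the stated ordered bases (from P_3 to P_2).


image of 1: 0
image of x: 1/2
image of x^2: x
image of x^3: (3/2)x^2
each image's coordinates form column j of the matrix

the matrix is [[0, 1/2, 0, 0]; [0, 0, 1, 0]; [0, 0, 0, 3/2]] (rows listed top to bottom)


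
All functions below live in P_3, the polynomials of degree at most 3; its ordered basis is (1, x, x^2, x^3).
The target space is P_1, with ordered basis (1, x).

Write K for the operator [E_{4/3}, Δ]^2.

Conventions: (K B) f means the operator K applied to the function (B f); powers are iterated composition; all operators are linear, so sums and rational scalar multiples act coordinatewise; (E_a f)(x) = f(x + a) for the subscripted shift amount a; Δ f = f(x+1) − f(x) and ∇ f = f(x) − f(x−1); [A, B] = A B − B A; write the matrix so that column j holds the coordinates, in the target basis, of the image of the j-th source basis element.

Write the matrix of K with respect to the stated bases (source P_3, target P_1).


image of 1: 0
image of x: 0
image of x^2: 0
image of x^3: 0
each image's coordinates form column j of the matrix

the matrix is [[0, 0, 0, 0]; [0, 0, 0, 0]] (rows listed top to bottom)


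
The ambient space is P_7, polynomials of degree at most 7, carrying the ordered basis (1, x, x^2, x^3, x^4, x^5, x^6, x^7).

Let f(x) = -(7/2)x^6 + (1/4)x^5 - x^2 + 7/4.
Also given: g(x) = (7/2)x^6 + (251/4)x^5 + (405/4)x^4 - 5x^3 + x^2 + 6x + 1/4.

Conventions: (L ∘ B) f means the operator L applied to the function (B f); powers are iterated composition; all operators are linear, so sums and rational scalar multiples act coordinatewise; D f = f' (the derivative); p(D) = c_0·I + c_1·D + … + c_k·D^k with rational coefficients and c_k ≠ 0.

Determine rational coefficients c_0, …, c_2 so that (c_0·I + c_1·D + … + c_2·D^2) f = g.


c_0 = -1, c_1 = -3, c_2 = -1

D^0 f = -(7/2)x^6 + (1/4)x^5 - x^2 + 7/4
D^1 f = -21x^5 + (5/4)x^4 - 2x
D^2 f = -105x^4 + 5x^3 - 2
matching coefficients of g against c_0 f + c_1 Df + … from the top degree down determines the c_i
solution: c_0 = -1, c_1 = -3, c_2 = -1


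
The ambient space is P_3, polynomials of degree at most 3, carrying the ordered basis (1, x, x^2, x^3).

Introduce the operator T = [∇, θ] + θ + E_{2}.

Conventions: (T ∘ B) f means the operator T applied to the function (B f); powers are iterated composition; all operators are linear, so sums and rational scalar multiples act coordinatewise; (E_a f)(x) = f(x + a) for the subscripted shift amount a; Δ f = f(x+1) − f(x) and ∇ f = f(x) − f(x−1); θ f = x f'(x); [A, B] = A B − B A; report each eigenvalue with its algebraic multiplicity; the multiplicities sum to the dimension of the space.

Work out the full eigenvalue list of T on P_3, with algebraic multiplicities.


λ = 1 (multiplicity 1), λ = 2 (multiplicity 1), λ = 3 (multiplicity 1), λ = 4 (multiplicity 1)

image of 1: 1
image of x: 2x + 3
image of x^2: 3x^2 + 6x + 2
image of x^3: 4x^3 + 9x^2 + 6x + 11
the matrix is upper triangular; its diagonal is (1, 2, 3, 4)
for a triangular matrix the eigenvalues are the diagonal entries, with algebraic multiplicity their repetition count


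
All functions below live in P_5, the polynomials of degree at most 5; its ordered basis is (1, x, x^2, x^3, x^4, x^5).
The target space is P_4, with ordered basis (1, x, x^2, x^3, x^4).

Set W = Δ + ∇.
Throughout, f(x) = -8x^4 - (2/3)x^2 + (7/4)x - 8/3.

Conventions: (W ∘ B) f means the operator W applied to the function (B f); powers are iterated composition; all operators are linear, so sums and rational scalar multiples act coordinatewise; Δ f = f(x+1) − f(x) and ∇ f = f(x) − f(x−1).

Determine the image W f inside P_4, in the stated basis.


g(x) = -64x^3 - (200/3)x + 7/2

Δ f = -32x^3 - 48x^2 - (100/3)x - 83/12
∇ f = -32x^3 + 48x^2 - (100/3)x + 125/12
(Δ + ∇) f = -64x^3 - (200/3)x + 7/2


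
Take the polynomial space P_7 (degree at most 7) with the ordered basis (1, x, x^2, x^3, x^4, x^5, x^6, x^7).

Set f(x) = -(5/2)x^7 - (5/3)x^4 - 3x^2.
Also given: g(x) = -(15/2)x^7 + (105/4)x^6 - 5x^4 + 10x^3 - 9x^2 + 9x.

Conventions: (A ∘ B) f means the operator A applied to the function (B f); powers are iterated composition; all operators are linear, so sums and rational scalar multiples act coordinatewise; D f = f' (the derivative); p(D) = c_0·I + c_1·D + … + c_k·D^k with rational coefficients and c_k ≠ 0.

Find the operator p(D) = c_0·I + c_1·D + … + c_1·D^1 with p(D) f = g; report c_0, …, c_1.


D^0 f = -(5/2)x^7 - (5/3)x^4 - 3x^2
D^1 f = -(35/2)x^6 - (20/3)x^3 - 6x
matching coefficients of g against c_0 f + c_1 Df + … from the top degree down determines the c_i
solution: c_0 = 3, c_1 = -3/2

p(D) = 3·I − (3/2)·D, i.e. c_0 = 3, c_1 = -3/2


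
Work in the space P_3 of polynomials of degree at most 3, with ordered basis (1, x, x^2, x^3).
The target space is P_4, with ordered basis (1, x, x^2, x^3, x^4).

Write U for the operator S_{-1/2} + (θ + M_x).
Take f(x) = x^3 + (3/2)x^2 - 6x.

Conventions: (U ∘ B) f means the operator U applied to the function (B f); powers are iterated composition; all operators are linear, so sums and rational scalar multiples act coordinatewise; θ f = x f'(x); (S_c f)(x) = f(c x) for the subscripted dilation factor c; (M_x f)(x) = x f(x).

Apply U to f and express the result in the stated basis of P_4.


g(x) = x^4 + (35/8)x^3 - (21/8)x^2 - 3x

S_{-1/2} f = -(1/8)x^3 + (3/8)x^2 + 3x
θ f = 3x^3 + 3x^2 - 6x
M_x f = x^4 + (3/2)x^3 - 6x^2
(θ + M_x) f = x^4 + (9/2)x^3 - 3x^2 - 6x
(S_{-1/2} + (θ + M_x)) f = x^4 + (35/8)x^3 - (21/8)x^2 - 3x


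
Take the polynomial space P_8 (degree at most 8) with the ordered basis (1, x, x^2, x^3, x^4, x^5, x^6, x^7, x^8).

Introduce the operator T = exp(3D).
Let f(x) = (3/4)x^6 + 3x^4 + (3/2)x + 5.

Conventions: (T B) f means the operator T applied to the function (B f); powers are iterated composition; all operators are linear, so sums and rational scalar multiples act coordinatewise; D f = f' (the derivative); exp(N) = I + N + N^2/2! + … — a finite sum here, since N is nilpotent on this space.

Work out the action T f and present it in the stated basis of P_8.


order-1 term: (27/2)x^5 + 36x^3 + 9/2
order-2 term: (405/4)x^4 + 162x^2
order-3 term: 405x^3 + 324x
order-4 term: (3645/4)x^2 + 243
order-5 term: (2187/2)x
order-6 term: 2187/4
the series for exp(3D) f terminates at order 6
exp(3D) f = (3/4)x^6 + (27/2)x^5 + (417/4)x^4 + 441x^3 + (4293/4)x^2 + 1419x + 3197/4

the result is g(x) = (3/4)x^6 + (27/2)x^5 + (417/4)x^4 + 441x^3 + (4293/4)x^2 + 1419x + 3197/4


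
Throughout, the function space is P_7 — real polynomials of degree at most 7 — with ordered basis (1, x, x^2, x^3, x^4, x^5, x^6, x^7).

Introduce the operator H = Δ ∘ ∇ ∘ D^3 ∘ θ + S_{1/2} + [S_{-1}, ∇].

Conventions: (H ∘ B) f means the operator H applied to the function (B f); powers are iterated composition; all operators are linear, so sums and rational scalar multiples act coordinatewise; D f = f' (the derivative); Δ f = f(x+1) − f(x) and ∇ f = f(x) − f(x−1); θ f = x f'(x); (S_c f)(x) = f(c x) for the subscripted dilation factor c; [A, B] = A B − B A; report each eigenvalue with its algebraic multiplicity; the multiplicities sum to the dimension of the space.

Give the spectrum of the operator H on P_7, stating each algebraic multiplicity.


image of 1: 1
image of x: (1/2)x + 2
image of x^2: (1/4)x^2 - 4x
image of x^3: (1/8)x^3 + 6x^2 + 2
image of x^4: (1/16)x^4 - 8x^3 - 8x
image of x^5: (1/32)x^5 + 10x^4 + 20x^2 + 602
image of x^6: (1/64)x^6 - 12x^5 - 40x^3 + 4308x
image of x^7: (1/128)x^7 + 14x^6 + 70x^4 + 17682x^2 + 2942
the matrix is upper triangular; its diagonal is (1, 1/2, 1/4, 1/8, 1/16, 1/32, 1/64, 1/128)
for a triangular matrix the eigenvalues are the diagonal entries, with algebraic multiplicity their repetition count

λ = 1/128 (multiplicity 1), λ = 1/64 (multiplicity 1), λ = 1/32 (multiplicity 1), λ = 1/16 (multiplicity 1), λ = 1/8 (multiplicity 1), λ = 1/4 (multiplicity 1), λ = 1/2 (multiplicity 1), λ = 1 (multiplicity 1)


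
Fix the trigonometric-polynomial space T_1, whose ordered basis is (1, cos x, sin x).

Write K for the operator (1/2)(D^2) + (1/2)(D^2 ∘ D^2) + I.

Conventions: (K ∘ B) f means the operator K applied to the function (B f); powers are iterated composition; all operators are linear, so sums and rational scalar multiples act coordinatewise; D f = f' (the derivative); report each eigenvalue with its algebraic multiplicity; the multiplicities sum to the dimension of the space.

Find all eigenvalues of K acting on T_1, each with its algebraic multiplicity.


image of 1: 1
image of cos x: cos x
image of sin x: sin x
the matrix is diagonal; its diagonal is (1, 1, 1)
for a triangular matrix the eigenvalues are the diagonal entries, with algebraic multiplicity their repetition count

λ = 1 (multiplicity 3)


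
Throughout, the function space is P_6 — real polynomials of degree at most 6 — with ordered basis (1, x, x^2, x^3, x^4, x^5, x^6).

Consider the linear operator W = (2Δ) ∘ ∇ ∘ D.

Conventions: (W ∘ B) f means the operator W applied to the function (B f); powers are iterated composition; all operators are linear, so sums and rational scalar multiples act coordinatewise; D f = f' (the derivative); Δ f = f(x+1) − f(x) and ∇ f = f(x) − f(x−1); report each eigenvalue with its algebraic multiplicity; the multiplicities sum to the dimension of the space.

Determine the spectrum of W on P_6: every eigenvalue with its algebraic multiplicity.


image of 1: 0
image of x: 0
image of x^2: 0
image of x^3: 12
image of x^4: 48x
image of x^5: 120x^2 + 20
image of x^6: 240x^3 + 120x
the matrix is upper triangular; its diagonal is (0, 0, 0, 0, 0, 0, 0)
for a triangular matrix the eigenvalues are the diagonal entries, with algebraic multiplicity their repetition count

λ = 0 (multiplicity 7)


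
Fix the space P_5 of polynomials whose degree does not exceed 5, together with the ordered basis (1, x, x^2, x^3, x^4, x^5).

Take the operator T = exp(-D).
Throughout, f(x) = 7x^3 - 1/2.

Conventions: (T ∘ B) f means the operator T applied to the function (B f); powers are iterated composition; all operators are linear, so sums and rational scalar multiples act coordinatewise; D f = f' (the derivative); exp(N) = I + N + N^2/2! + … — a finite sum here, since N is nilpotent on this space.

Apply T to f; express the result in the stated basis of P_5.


the result is g(x) = 7x^3 - 21x^2 + 21x - 15/2

order-1 term: -21x^2
order-2 term: 21x
order-3 term: -7
the series for exp(-D) f terminates at order 3
exp(-D) f = 7x^3 - 21x^2 + 21x - 15/2


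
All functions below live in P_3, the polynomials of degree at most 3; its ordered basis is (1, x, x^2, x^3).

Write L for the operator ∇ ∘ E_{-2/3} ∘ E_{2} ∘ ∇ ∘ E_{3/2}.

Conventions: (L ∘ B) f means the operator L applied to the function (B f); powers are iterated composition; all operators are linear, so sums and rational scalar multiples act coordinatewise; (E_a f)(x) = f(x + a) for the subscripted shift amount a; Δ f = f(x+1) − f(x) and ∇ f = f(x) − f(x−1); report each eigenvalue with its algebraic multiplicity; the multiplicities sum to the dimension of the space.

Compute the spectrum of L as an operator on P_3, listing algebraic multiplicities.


image of 1: 0
image of x: 0
image of x^2: 2
image of x^3: 6x + 11
the matrix is upper triangular; its diagonal is (0, 0, 0, 0)
for a triangular matrix the eigenvalues are the diagonal entries, with algebraic multiplicity their repetition count

λ = 0 (multiplicity 4)


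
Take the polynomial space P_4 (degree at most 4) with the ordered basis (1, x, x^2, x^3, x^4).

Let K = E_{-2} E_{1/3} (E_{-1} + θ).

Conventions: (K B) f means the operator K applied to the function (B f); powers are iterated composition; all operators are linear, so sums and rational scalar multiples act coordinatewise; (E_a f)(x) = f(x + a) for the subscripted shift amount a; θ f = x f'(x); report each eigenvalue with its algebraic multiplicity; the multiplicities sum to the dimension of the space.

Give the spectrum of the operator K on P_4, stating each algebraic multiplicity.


λ = 1 (multiplicity 1), λ = 2 (multiplicity 1), λ = 3 (multiplicity 1), λ = 4 (multiplicity 1), λ = 5 (multiplicity 1)

image of 1: 1
image of x: 2x - 13/3
image of x^2: 3x^2 - 12x + 38/3
image of x^3: 4x^3 - 23x^2 + (139/3)x - 887/27
image of x^4: 5x^4 - (112/3)x^3 + (328/3)x^2 - (4048/27)x + 6596/81
the matrix is upper triangular; its diagonal is (1, 2, 3, 4, 5)
for a triangular matrix the eigenvalues are the diagonal entries, with algebraic multiplicity their repetition count


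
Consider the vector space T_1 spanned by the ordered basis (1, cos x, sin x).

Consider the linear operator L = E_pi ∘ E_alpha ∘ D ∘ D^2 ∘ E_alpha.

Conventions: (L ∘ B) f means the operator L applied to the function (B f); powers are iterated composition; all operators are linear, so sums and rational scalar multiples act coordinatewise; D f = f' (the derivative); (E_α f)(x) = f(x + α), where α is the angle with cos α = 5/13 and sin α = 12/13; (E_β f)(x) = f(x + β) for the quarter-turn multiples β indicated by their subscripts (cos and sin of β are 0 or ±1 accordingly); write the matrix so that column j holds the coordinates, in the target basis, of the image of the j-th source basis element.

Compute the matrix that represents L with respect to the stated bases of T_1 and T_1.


the matrix is [[0, 0, 0]; [0, -120/169, -119/169]; [0, 119/169, -120/169]] (rows listed top to bottom)

image of 1: 0
image of cos x: -(120/169)cos x + (119/169)sin x
image of sin x: -(119/169)cos x - (120/169)sin x
each image's coordinates form column j of the matrix


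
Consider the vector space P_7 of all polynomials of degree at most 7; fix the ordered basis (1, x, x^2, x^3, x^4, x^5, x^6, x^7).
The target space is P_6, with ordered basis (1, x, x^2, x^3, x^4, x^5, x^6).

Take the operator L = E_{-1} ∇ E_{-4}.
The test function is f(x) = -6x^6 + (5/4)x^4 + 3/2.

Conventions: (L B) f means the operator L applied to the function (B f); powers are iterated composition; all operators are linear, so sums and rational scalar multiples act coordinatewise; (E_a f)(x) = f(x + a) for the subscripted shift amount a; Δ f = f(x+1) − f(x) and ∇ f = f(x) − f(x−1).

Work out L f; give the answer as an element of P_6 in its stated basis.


the image equals g(x) = -36x^5 + 990x^4 - 10915x^3 + (120615/2)x^2 - 166981x + 741389/4

E_{-4} f = -6x^6 + 144x^5 - (5755/4)x^4 + 7660x^3 - 22920x^2 + 36544x - 48509/2
∇ E_{-4} f = -36x^5 + 810x^4 - 7315x^3 + (66285/2)x^2 - 75331x + 274851/4
E_{-1} ∇ E_{-4} f = -36x^5 + 990x^4 - 10915x^3 + (120615/2)x^2 - 166981x + 741389/4


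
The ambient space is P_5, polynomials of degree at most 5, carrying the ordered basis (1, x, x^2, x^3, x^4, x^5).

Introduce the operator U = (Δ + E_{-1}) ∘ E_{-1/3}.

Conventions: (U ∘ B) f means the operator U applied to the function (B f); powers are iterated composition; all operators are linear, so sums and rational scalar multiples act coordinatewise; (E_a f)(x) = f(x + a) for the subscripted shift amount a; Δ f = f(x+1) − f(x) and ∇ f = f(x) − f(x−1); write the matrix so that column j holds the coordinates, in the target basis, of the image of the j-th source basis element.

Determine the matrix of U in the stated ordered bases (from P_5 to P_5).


the matrix is [[1, -1/3, 19/9, -55/27, 271/81, -991/243]; [0, 1, -2/3, 19/3, -220/27, 1355/81]; [0, 0, 1, -1, 38/3, -550/27]; [0, 0, 0, 1, -4/3, 190/9]; [0, 0, 0, 0, 1, -5/3]; [0, 0, 0, 0, 0, 1]] (rows listed top to bottom)

image of 1: 1
image of x: x - 1/3
image of x^2: x^2 - (2/3)x + 19/9
image of x^3: x^3 - x^2 + (19/3)x - 55/27
image of x^4: x^4 - (4/3)x^3 + (38/3)x^2 - (220/27)x + 271/81
image of x^5: x^5 - (5/3)x^4 + (190/9)x^3 - (550/27)x^2 + (1355/81)x - 991/243
each image's coordinates form column j of the matrix


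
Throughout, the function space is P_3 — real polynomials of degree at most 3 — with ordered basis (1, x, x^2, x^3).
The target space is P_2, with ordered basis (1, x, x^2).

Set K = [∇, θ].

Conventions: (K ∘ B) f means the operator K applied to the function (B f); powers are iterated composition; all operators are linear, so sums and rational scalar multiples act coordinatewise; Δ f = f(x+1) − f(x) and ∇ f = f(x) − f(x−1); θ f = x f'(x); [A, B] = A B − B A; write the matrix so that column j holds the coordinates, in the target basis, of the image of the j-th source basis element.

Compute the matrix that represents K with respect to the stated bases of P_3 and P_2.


the matrix is [[0, 1, -2, 3]; [0, 0, 2, -6]; [0, 0, 0, 3]] (rows listed top to bottom)

image of 1: 0
image of x: 1
image of x^2: 2x - 2
image of x^3: 3x^2 - 6x + 3
each image's coordinates form column j of the matrix


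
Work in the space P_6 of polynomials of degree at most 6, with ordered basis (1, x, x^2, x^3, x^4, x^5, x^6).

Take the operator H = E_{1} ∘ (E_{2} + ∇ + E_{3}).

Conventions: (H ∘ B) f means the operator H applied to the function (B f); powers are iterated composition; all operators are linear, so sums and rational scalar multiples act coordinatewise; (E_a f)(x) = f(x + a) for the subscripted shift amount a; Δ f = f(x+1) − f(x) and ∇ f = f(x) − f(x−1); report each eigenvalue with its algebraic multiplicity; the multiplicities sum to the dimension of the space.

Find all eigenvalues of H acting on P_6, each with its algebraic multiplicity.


λ = 2 (multiplicity 7)

image of 1: 2
image of x: 2x + 8
image of x^2: 2x^2 + 16x + 26
image of x^3: 2x^3 + 24x^2 + 78x + 92
image of x^4: 2x^4 + 32x^3 + 156x^2 + 368x + 338
image of x^5: 2x^5 + 40x^4 + 260x^3 + 920x^2 + 1690x + 1268
image of x^6: 2x^6 + 48x^5 + 390x^4 + 1840x^3 + 5070x^2 + 7608x + 4826
the matrix is upper triangular; its diagonal is (2, 2, 2, 2, 2, 2, 2)
for a triangular matrix the eigenvalues are the diagonal entries, with algebraic multiplicity their repetition count


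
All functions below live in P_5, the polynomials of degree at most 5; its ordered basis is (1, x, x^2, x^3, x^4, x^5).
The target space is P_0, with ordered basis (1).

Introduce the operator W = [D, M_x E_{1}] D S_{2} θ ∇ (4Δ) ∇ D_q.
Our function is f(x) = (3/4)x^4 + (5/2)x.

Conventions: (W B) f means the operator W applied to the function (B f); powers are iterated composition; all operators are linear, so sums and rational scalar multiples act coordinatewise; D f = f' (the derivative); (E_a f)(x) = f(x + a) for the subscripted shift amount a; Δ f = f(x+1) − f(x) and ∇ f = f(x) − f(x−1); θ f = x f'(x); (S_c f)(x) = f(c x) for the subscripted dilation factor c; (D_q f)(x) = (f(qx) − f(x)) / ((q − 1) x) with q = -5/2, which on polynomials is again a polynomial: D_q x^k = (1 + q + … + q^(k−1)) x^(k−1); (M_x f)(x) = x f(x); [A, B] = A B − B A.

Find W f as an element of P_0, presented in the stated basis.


D_q f = -(261/32)x^3 + 5/2
∇ D_q f = -(783/32)x^2 + (783/32)x - 261/32
Δ (∇ D_q) f = -(783/16)x
(4Δ) (∇ D_q) f = -(783/4)x
∇ (4Δ) (∇ D_q) f = -783/4
θ ∇ (4Δ) (∇ D_q) f = 0
S_{2} (θ ∇) (4Δ) (∇ D_q) f = 0
D S_{2} (θ ∇) (4Δ) (∇ D_q) f = 0
E_{1} (D S_{2}) (θ ∇) (4Δ) (∇ D_q) f = 0
M_x E_{1} (D S_{2}) (θ ∇) (4Δ) (∇ D_q) f = 0
D (M_x E_{1}) (D S_{2}) (θ ∇) (4Δ) (∇ D_q) f = 0
D (D S_{2}) (θ ∇) (4Δ) (∇ D_q) f = 0
E_{1} D (D S_{2}) (θ ∇) (4Δ) (∇ D_q) f = 0
M_x E_{1} D (D S_{2}) (θ ∇) (4Δ) (∇ D_q) f = 0
[D, M_x E_{1}] (D S_{2}) (θ ∇) (4Δ) (∇ D_q) f = 0

g(x) = 0


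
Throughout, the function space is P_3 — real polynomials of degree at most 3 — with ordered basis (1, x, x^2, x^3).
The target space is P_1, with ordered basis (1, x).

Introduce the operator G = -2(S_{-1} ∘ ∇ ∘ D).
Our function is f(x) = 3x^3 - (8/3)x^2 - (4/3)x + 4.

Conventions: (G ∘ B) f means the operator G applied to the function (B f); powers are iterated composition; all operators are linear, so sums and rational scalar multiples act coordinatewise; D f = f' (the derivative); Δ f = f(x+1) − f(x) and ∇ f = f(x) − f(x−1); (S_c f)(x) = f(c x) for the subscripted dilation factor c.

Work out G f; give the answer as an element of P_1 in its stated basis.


D f = 9x^2 - (16/3)x - 4/3
∇ D f = 18x - 43/3
S_{-1} ∇ D f = -18x - 43/3
(-2(S_{-1} ∘ ∇ ∘ D)) f = 36x + 86/3

the result is g(x) = 36x + 86/3


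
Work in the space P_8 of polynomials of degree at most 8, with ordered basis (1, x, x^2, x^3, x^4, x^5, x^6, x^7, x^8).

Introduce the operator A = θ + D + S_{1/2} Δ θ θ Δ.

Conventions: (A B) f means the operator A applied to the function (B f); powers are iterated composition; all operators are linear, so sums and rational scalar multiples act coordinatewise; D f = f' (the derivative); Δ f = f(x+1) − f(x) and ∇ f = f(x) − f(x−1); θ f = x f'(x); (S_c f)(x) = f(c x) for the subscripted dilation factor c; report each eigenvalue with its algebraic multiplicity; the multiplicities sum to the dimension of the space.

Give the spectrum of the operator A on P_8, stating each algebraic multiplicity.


image of 1: 0
image of x: x + 1
image of x^2: 2x^2 + 2x + 2
image of x^3: 3x^3 + 3x^2 + 12x + 15
image of x^4: 4x^4 + 4x^3 + 27x^2 + 78x + 64
image of x^5: 5x^5 + 5x^4 + 40x^3 + (375/2)x^2 + 335x + 215
image of x^6: 6x^6 + 6x^5 + (375/8)x^4 + (615/2)x^3 + 870x^2 + 1185x + 636
image of x^7: 7x^7 + 7x^6 + (189/4)x^5 + (6405/16)x^4 + (6265/4)x^3 + (13335/4)x^2 + 3745x + 1743
image of x^8: 8x^8 + 8x^7 + (343/8)x^6 + (1785/4)x^5 + 2240x^4 + 6545x^3 + 11396x^2 + 11004x + 4544
the matrix is upper triangular; its diagonal is (0, 1, 2, 3, 4, 5, 6, 7, 8)
for a triangular matrix the eigenvalues are the diagonal entries, with algebraic multiplicity their repetition count

λ = 0 (multiplicity 1), λ = 1 (multiplicity 1), λ = 2 (multiplicity 1), λ = 3 (multiplicity 1), λ = 4 (multiplicity 1), λ = 5 (multiplicity 1), λ = 6 (multiplicity 1), λ = 7 (multiplicity 1), λ = 8 (multiplicity 1)


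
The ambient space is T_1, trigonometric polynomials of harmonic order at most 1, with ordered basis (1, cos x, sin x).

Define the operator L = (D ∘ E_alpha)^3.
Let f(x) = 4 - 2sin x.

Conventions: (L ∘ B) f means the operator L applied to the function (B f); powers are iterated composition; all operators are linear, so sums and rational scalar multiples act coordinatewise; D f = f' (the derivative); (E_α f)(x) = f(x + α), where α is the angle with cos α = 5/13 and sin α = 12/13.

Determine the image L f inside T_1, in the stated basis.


E_alpha f = 4 - (24/13)cos x - (10/13)sin x
D E_alpha f = -(10/13)cos x + (24/13)sin x
E_alpha (D ∘ E_alpha) f = (238/169)cos x + (240/169)sin x
D E_alpha (D ∘ E_alpha) f = (240/169)cos x - (238/169)sin x
E_alpha (D ∘ E_alpha) (D ∘ E_alpha) f = -(1656/2197)cos x - (4070/2197)sin x
D E_alpha (D ∘ E_alpha) (D ∘ E_alpha) f = -(4070/2197)cos x + (1656/2197)sin x

the image equals g(x) = -(4070/2197)cos x + (1656/2197)sin x


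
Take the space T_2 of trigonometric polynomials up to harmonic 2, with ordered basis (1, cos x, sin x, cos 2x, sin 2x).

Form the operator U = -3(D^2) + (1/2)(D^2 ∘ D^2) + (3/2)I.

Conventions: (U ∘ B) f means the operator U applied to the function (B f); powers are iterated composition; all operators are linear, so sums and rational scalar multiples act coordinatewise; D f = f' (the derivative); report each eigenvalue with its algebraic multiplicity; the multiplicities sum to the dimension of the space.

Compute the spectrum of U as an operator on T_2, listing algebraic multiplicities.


image of 1: 3/2
image of cos x: 5cos x
image of sin x: 5sin x
image of cos 2x: (43/2)cos 2x
image of sin 2x: (43/2)sin 2x
the matrix is diagonal; its diagonal is (3/2, 5, 5, 43/2, 43/2)
for a triangular matrix the eigenvalues are the diagonal entries, with algebraic multiplicity their repetition count

λ = 3/2 (multiplicity 1), λ = 5 (multiplicity 2), λ = 43/2 (multiplicity 2)


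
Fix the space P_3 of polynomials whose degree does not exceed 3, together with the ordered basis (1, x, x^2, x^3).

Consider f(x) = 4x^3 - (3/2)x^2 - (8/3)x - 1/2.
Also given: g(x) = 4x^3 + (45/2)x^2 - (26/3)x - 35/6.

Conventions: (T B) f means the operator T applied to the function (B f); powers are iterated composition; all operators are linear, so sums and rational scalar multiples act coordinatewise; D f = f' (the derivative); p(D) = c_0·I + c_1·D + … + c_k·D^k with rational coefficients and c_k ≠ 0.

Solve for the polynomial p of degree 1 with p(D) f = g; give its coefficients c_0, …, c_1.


p(D) = I + 2·D, i.e. c_0 = 1, c_1 = 2

D^0 f = 4x^3 - (3/2)x^2 - (8/3)x - 1/2
D^1 f = 12x^2 - 3x - 8/3
matching coefficients of g against c_0 f + c_1 Df + … from the top degree down determines the c_i
solution: c_0 = 1, c_1 = 2


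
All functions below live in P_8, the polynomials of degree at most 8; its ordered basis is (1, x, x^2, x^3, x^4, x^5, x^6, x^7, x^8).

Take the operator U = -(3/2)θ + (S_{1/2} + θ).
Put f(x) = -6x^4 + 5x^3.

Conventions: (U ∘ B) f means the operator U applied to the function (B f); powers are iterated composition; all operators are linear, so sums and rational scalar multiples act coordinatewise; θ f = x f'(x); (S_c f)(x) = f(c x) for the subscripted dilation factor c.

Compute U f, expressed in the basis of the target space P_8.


θ f = -24x^4 + 15x^3
(-(3/2)θ) f = 36x^4 - (45/2)x^3
S_{1/2} f = -(3/8)x^4 + (5/8)x^3
θ f = -24x^4 + 15x^3
(S_{1/2} + θ) f = -(195/8)x^4 + (125/8)x^3
(-(3/2)θ + (S_{1/2} + θ)) f = (93/8)x^4 - (55/8)x^3

the image equals g(x) = (93/8)x^4 - (55/8)x^3
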